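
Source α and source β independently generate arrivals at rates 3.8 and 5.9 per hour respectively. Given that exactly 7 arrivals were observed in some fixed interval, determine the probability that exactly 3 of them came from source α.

Given the total, each event is independently from source α with probability p = λ_α/(λ_α+λ_β) = 3.8/9.7 ≈ 0.3918.
So K ~ Binomial(7, 3.8/9.7): P(K = 3) = C(7,3) · (3.8/9.7)^3 · (5.9/9.7)^4 ≈ 0.2880.

0.2880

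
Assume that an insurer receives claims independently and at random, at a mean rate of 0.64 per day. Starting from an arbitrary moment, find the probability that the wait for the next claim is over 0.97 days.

The wait for the next event is exponential with rate λ = 0.64 per day.
P(T > 0.97) = e^(−λt) = e^(−0.64 × 0.97) = e^(−0.6208) ≈ 0.5375.

0.5375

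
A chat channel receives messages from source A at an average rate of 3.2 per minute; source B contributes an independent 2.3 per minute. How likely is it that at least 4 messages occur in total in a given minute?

Independent Poisson processes superpose: combined rate λ = 3.2 + 2.3 = 5.5 per minute.
So μ = 5.5.
P(N ≥ 4) = 1 − P(N ≤ 3) ≈ 0.7983.

0.7983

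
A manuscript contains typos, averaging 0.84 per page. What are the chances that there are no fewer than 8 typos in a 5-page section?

Over the interval, μ = 0.84 × 5 = 4.2 (a 5-page section = 5 pages).
P(N ≥ 8) = 1 − P(N ≤ 7) = 1 − Σ_{j=0}^{7} e^(−μ) μ^j/j! ≈ 0.0639.

0.0639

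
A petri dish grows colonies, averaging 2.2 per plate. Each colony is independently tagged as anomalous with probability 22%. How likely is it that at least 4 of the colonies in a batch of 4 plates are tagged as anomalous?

0.1315

Thinning: the colonies that are tagged as anomalous themselves form a Poisson process with rate 0.22 × 2.2 = 0.484 per plate.
Over the interval, μ = 0.484 × 4 = 1.936 (a batch of 4 plates = 4 plates).
P(N ≥ 4) = 1 − P(N ≤ 3) ≈ 0.1315.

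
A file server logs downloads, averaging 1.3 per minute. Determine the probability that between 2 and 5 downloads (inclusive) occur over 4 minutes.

Over the interval, μ = 1.3 × 4 = 5.2 (4 minutes).
P(2 ≤ N ≤ 5) = Σ_{j=2}^{5} e^(−5.2) · 5.2^j/j! ≈ 0.5467.

0.5467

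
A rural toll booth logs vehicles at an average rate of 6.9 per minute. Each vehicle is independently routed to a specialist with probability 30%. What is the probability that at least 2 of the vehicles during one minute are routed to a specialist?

0.6126

Thinning: the vehicles that are routed to a specialist themselves form a Poisson process with rate 0.3 × 6.9 = 2.07 per minute.
So μ = 2.07.
P(N ≥ 2) = 1 − P(N ≤ 1) ≈ 0.6126.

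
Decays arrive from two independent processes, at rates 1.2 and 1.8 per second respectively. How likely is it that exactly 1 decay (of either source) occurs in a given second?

0.1494

Independent Poisson processes superpose: combined rate λ = 1.2 + 1.8 = 3 per second.
So μ = 3.
P(N = 1) = e^(−3) · 3^1/1! ≈ 0.1494.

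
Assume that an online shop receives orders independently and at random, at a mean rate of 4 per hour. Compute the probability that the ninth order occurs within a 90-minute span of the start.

Over the interval, μ = 4 × 1.5 = 6 (a 90-minute span = 1.5 hours).
The ninth arrival falls in the interval iff at least 9 events occur there: P(S_9 ≤ t) = P(N ≥ 9) = 1 − P(N ≤ 8) ≈ 0.1528.

0.1528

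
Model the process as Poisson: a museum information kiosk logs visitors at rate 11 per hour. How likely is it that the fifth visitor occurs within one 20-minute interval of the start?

0.3064

Over the interval, μ = 11 × 1/3 ≈ 3.66667 (a 20-minute interval = 1/3 hours).
The fifth arrival falls in the interval iff at least 5 events occur there: P(S_5 ≤ t) = P(N ≥ 5) = 1 − P(N ≤ 4) ≈ 0.3064.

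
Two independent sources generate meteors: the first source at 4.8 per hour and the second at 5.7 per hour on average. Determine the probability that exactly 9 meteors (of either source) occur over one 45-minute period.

Independent Poisson processes superpose: combined rate λ = 4.8 + 5.7 = 10.5 per hour.
Over the interval, μ = 10.5 × 0.75 = 7.875 (a 45-minute period = 0.75 hours).
P(N = 9) = e^(−7.875) · 7.875^9/9! ≈ 0.1220.

0.1220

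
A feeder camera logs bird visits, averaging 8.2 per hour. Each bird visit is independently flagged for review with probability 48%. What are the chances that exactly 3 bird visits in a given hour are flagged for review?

Thinning: the bird visits that are flagged for review themselves form a Poisson process with rate 0.48 × 8.2 = 3.936 per hour.
So μ = 3.936.
P(N = 3) = e^(−3.936) · 3.936^3/3! ≈ 0.1984.

0.1984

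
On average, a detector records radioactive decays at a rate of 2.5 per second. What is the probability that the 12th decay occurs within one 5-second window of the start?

0.5942

Over the interval, μ = 2.5 × 5 = 12.5 (a 5-second window = 5 seconds).
The 12th arrival falls in the interval iff at least 12 events occur there: P(S_12 ≤ t) = P(N ≥ 12) = 1 − P(N ≤ 11) ≈ 0.5942.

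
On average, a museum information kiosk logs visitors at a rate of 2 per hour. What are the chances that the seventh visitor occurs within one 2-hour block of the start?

0.1107

Over the interval, μ = 2 × 2 = 4 (a 2-hour block = 2 hours).
The seventh arrival falls in the interval iff at least 7 events occur there: P(S_7 ≤ t) = P(N ≥ 7) = 1 − P(N ≤ 6) ≈ 0.1107.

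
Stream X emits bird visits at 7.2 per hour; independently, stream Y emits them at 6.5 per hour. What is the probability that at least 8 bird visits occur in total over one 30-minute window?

0.3789

Independent Poisson processes superpose: combined rate λ = 7.2 + 6.5 = 13.7 per hour.
Over the interval, μ = 13.7 × 0.5 = 6.85 (a 30-minute window = 0.5 hours).
P(N ≥ 8) = 1 − P(N ≤ 7) ≈ 0.3789.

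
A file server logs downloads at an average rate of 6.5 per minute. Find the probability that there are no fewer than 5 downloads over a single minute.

0.7763

With mean μ = 6.5 per minute,
P(N ≥ 5) = 1 − P(N ≤ 4) = 1 − Σ_{j=0}^{4} e^(−μ) μ^j/j! ≈ 0.7763.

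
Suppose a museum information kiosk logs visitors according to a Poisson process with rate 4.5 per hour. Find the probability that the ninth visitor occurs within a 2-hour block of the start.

0.5443

Over the interval, μ = 4.5 × 2 = 9 (a 2-hour block = 2 hours).
The ninth arrival falls in the interval iff at least 9 events occur there: P(S_9 ≤ t) = P(N ≥ 9) = 1 − P(N ≤ 8) ≈ 0.5443.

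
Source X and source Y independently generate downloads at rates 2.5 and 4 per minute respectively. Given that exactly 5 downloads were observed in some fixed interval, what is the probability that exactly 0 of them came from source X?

0.0883

Given the total, each event is independently from source X with probability p = λ_X/(λ_X+λ_Y) = 2.5/6.5 ≈ 0.3846.
So K ~ Binomial(5, 2.5/6.5): P(K = 0) = C(5,0) · (2.5/6.5)^0 · (4/6.5)^5 ≈ 0.0883.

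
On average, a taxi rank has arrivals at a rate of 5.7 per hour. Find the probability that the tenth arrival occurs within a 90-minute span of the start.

0.3535

Over the interval, μ = 5.7 × 1.5 = 8.55 (a 90-minute span = 1.5 hours).
The tenth arrival falls in the interval iff at least 10 events occur there: P(S_10 ≤ t) = P(N ≥ 10) = 1 − P(N ≤ 9) ≈ 0.3535.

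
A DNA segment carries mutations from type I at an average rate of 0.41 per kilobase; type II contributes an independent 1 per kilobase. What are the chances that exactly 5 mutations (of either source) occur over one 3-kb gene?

Independent Poisson processes superpose: combined rate λ = 0.41 + 1 = 1.41 per kilobase.
Over the interval, μ = 1.41 × 3 = 4.23 (a 3-kb gene = 3 kilobases).
P(N = 5) = e^(−4.23) · 4.23^5/5! ≈ 0.1642.

0.1642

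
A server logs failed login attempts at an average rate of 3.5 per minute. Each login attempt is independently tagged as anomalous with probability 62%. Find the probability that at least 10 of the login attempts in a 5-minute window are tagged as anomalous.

Thinning: the login attempts that are tagged as anomalous themselves form a Poisson process with rate 0.62 × 3.5 = 2.17 per minute.
Over the interval, μ = 2.17 × 5 = 10.85 (a 5-minute window = 5 minutes).
P(N ≥ 10) = 1 − P(N ≤ 9) ≈ 0.6430.

0.6430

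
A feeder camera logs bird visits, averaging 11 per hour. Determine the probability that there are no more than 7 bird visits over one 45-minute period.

0.4186

Over the interval, μ = 11 × 0.75 = 8.25 (a 45-minute period = 0.75 hours).
P(N ≤ 7) = Σ_{j=0}^{7} e^(−μ) μ^j/j! ≈ 0.4186.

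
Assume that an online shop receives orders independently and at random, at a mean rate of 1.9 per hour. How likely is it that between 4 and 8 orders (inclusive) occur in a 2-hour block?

Over the interval, μ = 1.9 × 2 = 3.8 (a 2-hour block = 2 hours).
P(4 ≤ N ≤ 8) = Σ_{j=4}^{8} e^(−3.8) · 3.8^j/j! ≈ 0.5105.

0.5105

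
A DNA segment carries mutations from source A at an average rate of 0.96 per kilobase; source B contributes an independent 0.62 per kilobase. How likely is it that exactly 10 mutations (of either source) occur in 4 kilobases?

Independent Poisson processes superpose: combined rate λ = 0.96 + 0.62 = 1.58 per kilobase.
Over the interval, μ = 1.58 × 4 = 6.32 (4 kilobases).
P(N = 10) = e^(−6.32) · 6.32^10/10! ≈ 0.0504.

0.0504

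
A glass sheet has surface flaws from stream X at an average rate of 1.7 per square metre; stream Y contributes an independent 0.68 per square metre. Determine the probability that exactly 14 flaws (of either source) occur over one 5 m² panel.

Independent Poisson processes superpose: combined rate λ = 1.7 + 0.68 = 2.38 per square metre.
Over the interval, μ = 2.38 × 5 = 11.9 (a 5 m² panel = 5 square metres).
P(N = 14) = e^(−11.9) · 11.9^14/14! ≈ 0.0889.

0.0889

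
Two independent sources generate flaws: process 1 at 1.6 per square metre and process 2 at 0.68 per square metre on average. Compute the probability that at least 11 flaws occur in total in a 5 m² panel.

Independent Poisson processes superpose: combined rate λ = 1.6 + 0.68 = 2.28 per square metre.
Over the interval, μ = 2.28 × 5 = 11.4 (a 5 m² panel = 5 square metres).
P(N ≥ 11) = 1 − P(N ≤ 10) ≈ 0.5869.

0.5869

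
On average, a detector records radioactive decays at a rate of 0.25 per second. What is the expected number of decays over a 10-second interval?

2.5

E[N] = λt = 0.25 × 10 = 2.5 (a 10-second interval = 10 seconds).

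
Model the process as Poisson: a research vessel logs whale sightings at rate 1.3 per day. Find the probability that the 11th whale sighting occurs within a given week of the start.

Over the interval, μ = 1.3 × 7 = 9.1 (a week = 7 days).
The 11th arrival falls in the interval iff at least 11 events occur there: P(S_11 ≤ t) = P(N ≥ 11) = 1 − P(N ≤ 10) ≈ 0.3059.

0.3059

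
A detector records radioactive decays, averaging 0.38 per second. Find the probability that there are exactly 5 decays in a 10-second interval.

0.1477

Over the interval, μ = 0.38 × 10 = 3.8 (a 10-second interval = 10 seconds).
P(N = 5) = e^(−μ) μ^5/5! = e^(−3.8) · 3.8^5/120 ≈ 0.1477.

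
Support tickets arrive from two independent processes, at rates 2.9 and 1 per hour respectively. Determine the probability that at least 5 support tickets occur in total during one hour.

0.3516

Independent Poisson processes superpose: combined rate λ = 2.9 + 1 = 3.9 per hour.
So μ = 3.9.
P(N ≥ 5) = 1 − P(N ≤ 4) ≈ 0.3516.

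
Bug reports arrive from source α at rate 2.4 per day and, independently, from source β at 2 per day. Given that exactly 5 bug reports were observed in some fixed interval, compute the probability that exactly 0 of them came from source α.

0.0194

Given the total, each event is independently from source α with probability p = λ_α/(λ_α+λ_β) = 2.4/4.4 ≈ 0.5455.
So K ~ Binomial(5, 2.4/4.4): P(K = 0) = C(5,0) · (2.4/4.4)^0 · (2/4.4)^5 ≈ 0.0194.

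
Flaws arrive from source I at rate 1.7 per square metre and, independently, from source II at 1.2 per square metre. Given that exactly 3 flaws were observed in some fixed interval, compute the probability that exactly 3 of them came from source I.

0.2014

Given the total, each event is independently from source I with probability p = λ_I/(λ_I+λ_II) = 1.7/2.9 ≈ 0.5862.
So K ~ Binomial(3, 1.7/2.9): P(K = 3) = C(3,3) · (1.7/2.9)^3 · (1.2/2.9)^0 ≈ 0.2014.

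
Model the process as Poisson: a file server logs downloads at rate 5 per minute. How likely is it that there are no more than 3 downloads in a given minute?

0.2650

With mean μ = 5 per minute,
P(N ≤ 3) = Σ_{j=0}^{3} e^(−μ) μ^j/j! ≈ 0.2650.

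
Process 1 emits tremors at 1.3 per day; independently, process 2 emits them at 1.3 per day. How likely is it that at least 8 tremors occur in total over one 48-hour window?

0.1551

Independent Poisson processes superpose: combined rate λ = 1.3 + 1.3 = 2.6 per day.
Over the interval, μ = 2.6 × 2 = 5.2 (a 48-hour window = 2 days).
P(N ≥ 8) = 1 − P(N ≤ 7) ≈ 0.1551.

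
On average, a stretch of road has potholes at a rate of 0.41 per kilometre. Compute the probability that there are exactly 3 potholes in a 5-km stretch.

0.1848

Over the interval, μ = 0.41 × 5 = 2.05 (a 5-km stretch = 5 kilometres).
P(N = 3) = e^(−μ) μ^3/3! = e^(−2.05) · 2.05^3/6 ≈ 0.1848.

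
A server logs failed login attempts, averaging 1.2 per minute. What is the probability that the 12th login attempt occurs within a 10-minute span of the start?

Over the interval, μ = 1.2 × 10 = 12 (a 10-minute span = 10 minutes).
The 12th arrival falls in the interval iff at least 12 events occur there: P(S_12 ≤ t) = P(N ≥ 12) = 1 − P(N ≤ 11) ≈ 0.5384.

0.5384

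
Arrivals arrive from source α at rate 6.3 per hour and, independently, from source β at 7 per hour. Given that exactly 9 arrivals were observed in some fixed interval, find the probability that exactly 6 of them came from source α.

0.1383

Given the total, each event is independently from source α with probability p = λ_α/(λ_α+λ_β) = 6.3/13.3 ≈ 0.4737.
So K ~ Binomial(9, 6.3/13.3): P(K = 6) = C(9,6) · (6.3/13.3)^6 · (7/13.3)^3 ≈ 0.1383.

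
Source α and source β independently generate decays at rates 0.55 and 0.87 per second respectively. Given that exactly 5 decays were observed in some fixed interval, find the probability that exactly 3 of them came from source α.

0.2181

Given the total, each event is independently from source α with probability p = λ_α/(λ_α+λ_β) = 0.55/1.42 ≈ 0.3873.
So K ~ Binomial(5, 0.55/1.42): P(K = 3) = C(5,3) · (0.55/1.42)^3 · (0.87/1.42)^2 ≈ 0.2181.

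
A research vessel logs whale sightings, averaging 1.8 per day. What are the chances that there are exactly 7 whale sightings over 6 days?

Over the interval, μ = 1.8 × 6 = 10.8 (6 days).
P(N = 7) = e^(−μ) μ^7/7! = e^(−10.8) · 10.8^7/5040 ≈ 0.0694.

0.0694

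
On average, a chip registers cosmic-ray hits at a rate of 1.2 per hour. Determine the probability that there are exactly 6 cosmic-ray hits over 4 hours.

Over the interval, μ = 1.2 × 4 = 4.8 (4 hours).
P(N = 6) = e^(−μ) μ^6/6! = e^(−4.8) · 4.8^6/720 ≈ 0.1398.

0.1398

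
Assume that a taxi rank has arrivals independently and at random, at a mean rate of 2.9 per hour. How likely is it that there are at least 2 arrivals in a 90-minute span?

0.9309

Over the interval, μ = 2.9 × 1.5 = 4.35 (a 90-minute span = 1.5 hours).
P(N ≥ 2) = 1 − P(N ≤ 1) = 1 − Σ_{j=0}^{1} e^(−μ) μ^j/j! ≈ 0.9309.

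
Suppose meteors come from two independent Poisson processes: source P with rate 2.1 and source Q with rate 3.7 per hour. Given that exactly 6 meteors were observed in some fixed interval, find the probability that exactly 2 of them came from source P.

Given the total, each event is independently from source P with probability p = λ_P/(λ_P+λ_Q) = 2.1/5.8 ≈ 0.3621.
So K ~ Binomial(6, 2.1/5.8): P(K = 2) = C(6,2) · (2.1/5.8)^2 · (3.7/5.8)^4 ≈ 0.3257.

0.3257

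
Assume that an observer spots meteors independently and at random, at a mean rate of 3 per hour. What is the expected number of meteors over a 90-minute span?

E[N] = λt = 3 × 1.5 = 4.5 (a 90-minute span = 1.5 hours).

4.5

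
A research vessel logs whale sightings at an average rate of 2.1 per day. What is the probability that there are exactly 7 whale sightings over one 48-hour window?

0.0686

Over the interval, μ = 2.1 × 2 = 4.2 (a 48-hour window = 2 days).
P(N = 7) = e^(−μ) μ^7/7! = e^(−4.2) · 4.2^7/5040 ≈ 0.0686.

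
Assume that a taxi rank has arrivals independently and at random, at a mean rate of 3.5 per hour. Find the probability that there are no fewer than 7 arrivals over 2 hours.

Over the interval, μ = 3.5 × 2 = 7 (2 hours).
P(N ≥ 7) = 1 − P(N ≤ 6) = 1 − Σ_{j=0}^{6} e^(−μ) μ^j/j! ≈ 0.5503.

0.5503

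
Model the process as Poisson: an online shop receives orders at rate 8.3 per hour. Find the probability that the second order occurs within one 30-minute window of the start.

Over the interval, μ = 8.3 × 0.5 = 4.15 (a 30-minute window = 0.5 hours).
The second arrival falls in the interval iff at least 2 events occur there: P(S_2 ≤ t) = P(N ≥ 2) = 1 − P(N ≤ 1) ≈ 0.9188.

0.9188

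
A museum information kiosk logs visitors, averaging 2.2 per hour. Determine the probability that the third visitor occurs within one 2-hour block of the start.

0.8149

Over the interval, μ = 2.2 × 2 = 4.4 (a 2-hour block = 2 hours).
The third arrival falls in the interval iff at least 3 events occur there: P(S_3 ≤ t) = P(N ≥ 3) = 1 − P(N ≤ 2) ≈ 0.8149.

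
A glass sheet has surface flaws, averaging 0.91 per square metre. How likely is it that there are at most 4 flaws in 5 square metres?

Over the interval, μ = 0.91 × 5 = 4.55 (5 square metres).
P(N ≤ 4) = Σ_{j=0}^{4} e^(−μ) μ^j/j! ≈ 0.5226.

0.5226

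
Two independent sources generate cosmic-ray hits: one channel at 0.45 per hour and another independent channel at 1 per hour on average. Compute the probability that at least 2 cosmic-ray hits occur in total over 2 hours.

0.7854

Independent Poisson processes superpose: combined rate λ = 0.45 + 1 = 1.45 per hour.
Over the interval, μ = 1.45 × 2 = 2.9 (2 hours).
P(N ≥ 2) = 1 − P(N ≤ 1) ≈ 0.7854.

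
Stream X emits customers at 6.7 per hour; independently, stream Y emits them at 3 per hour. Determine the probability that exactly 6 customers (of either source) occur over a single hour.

Independent Poisson processes superpose: combined rate λ = 6.7 + 3 = 9.7 per hour.
So μ = 9.7.
P(N = 6) = e^(−9.7) · 9.7^6/6! ≈ 0.0709.

0.0709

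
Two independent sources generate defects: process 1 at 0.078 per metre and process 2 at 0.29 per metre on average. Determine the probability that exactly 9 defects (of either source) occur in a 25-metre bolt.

0.1315

Independent Poisson processes superpose: combined rate λ = 0.078 + 0.29 = 0.368 per metre.
Over the interval, μ = 0.368 × 25 = 9.2 (a 25-metre bolt = 25 metres).
P(N = 9) = e^(−9.2) · 9.2^9/9! ≈ 0.1315.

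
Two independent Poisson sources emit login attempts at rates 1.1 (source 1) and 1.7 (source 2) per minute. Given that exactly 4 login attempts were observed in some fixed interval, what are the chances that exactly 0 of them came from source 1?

Given the total, each event is independently from source 1 with probability p = λ_1/(λ_1+λ_2) = 1.1/2.8 ≈ 0.3929.
So K ~ Binomial(4, 1.1/2.8): P(K = 0) = C(4,0) · (1.1/2.8)^0 · (1.7/2.8)^4 ≈ 0.1359.

0.1359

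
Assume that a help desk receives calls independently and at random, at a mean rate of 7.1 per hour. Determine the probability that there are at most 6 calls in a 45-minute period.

Over the interval, μ = 7.1 × 0.75 = 5.325 (a 45-minute period = 0.75 hours).
P(N ≤ 6) = Σ_{j=0}^{6} e^(−μ) μ^j/j! ≈ 0.7133.

0.7133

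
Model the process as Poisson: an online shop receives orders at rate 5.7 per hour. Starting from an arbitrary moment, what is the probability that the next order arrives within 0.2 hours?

Inter-arrival times are exponential with rate λ = 5.7 per hour.
P(T ≤ 0.2) = 1 − e^(−λt) = 1 − e^(−5.7 × 0.2) = 1 − e^(−1.14) ≈ 0.6802.

0.6802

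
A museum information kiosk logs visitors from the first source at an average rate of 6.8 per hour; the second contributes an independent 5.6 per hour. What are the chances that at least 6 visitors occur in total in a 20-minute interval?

0.2360

Independent Poisson processes superpose: combined rate λ = 6.8 + 5.6 = 12.4 per hour.
Over the interval, μ = 12.4 × 1/3 ≈ 4.13333 (a 20-minute interval = 1/3 hours).
P(N ≥ 6) = 1 − P(N ≤ 5) ≈ 0.2360.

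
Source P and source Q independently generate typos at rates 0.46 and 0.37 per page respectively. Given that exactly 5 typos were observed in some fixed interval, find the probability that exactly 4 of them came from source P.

0.2103

Given the total, each event is independently from source P with probability p = λ_P/(λ_P+λ_Q) = 0.46/0.83 ≈ 0.5542.
So K ~ Binomial(5, 0.46/0.83): P(K = 4) = C(5,4) · (0.46/0.83)^4 · (0.37/0.83)^1 ≈ 0.2103.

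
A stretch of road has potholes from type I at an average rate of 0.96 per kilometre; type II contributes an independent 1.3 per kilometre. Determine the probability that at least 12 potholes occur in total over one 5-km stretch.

Independent Poisson processes superpose: combined rate λ = 0.96 + 1.3 = 2.26 per kilometre.
Over the interval, μ = 2.26 × 5 = 11.3 (a 5-km stretch = 5 kilometres).
P(N ≥ 12) = 1 − P(N ≤ 11) ≈ 0.4565.

0.4565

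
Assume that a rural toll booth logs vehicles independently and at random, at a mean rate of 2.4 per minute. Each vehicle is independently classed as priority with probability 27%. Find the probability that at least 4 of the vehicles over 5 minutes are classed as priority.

0.4064

Thinning: the vehicles that are classed as priority themselves form a Poisson process with rate 0.27 × 2.4 = 0.648 per minute.
Over the interval, μ = 0.648 × 5 = 3.24 (5 minutes).
P(N ≥ 4) = 1 − P(N ≤ 3) ≈ 0.4064.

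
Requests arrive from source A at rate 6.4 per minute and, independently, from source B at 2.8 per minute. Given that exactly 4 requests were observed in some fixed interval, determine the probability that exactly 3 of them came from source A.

0.4098

Given the total, each event is independently from source A with probability p = λ_A/(λ_A+λ_B) = 6.4/9.2 ≈ 0.6957.
So K ~ Binomial(4, 6.4/9.2): P(K = 3) = C(4,3) · (6.4/9.2)^3 · (2.8/9.2)^1 ≈ 0.4098.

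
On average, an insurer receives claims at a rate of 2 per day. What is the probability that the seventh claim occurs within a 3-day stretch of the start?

0.3937

Over the interval, μ = 2 × 3 = 6 (a 3-day stretch = 3 days).
The seventh arrival falls in the interval iff at least 7 events occur there: P(S_7 ≤ t) = P(N ≥ 7) = 1 − P(N ≤ 6) ≈ 0.3937.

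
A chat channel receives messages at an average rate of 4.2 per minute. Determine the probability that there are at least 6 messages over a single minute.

0.2469

With mean μ = 4.2 per minute,
P(N ≥ 6) = 1 − P(N ≤ 5) = 1 − Σ_{j=0}^{5} e^(−μ) μ^j/j! ≈ 0.2469.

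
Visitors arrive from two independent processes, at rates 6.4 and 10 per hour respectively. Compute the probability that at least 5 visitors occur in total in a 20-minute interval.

0.6373

Independent Poisson processes superpose: combined rate λ = 6.4 + 10 = 16.4 per hour.
Over the interval, μ = 16.4 × 1/3 ≈ 5.46667 (a 20-minute interval = 1/3 hours).
P(N ≥ 5) = 1 − P(N ≤ 4) ≈ 0.6373.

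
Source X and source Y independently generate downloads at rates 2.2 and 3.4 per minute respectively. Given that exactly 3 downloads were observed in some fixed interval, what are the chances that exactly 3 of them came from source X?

Given the total, each event is independently from source X with probability p = λ_X/(λ_X+λ_Y) = 2.2/5.6 ≈ 0.3929.
So K ~ Binomial(3, 2.2/5.6): P(K = 3) = C(3,3) · (2.2/5.6)^3 · (3.4/5.6)^0 ≈ 0.0606.

0.0606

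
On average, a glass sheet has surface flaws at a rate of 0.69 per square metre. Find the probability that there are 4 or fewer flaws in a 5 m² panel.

Over the interval, μ = 0.69 × 5 = 3.45 (a 5 m² panel = 5 square metres).
P(N ≤ 4) = Σ_{j=0}^{4} e^(−μ) μ^j/j! ≈ 0.7349.

0.7349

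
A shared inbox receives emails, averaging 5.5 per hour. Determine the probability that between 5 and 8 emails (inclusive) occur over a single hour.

With mean μ = 5.5 per hour,
P(5 ≤ N ≤ 8) = Σ_{j=5}^{8} e^(−5.5) · 5.5^j/j! ≈ 0.5368.

0.5368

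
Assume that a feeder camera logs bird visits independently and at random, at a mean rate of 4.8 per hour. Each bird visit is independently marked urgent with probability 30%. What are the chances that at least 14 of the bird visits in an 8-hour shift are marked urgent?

0.2690

Thinning: the bird visits that are marked urgent themselves form a Poisson process with rate 0.3 × 4.8 = 1.44 per hour.
Over the interval, μ = 1.44 × 8 = 11.52 (an 8-hour shift = 8 hours).
P(N ≥ 14) = 1 − P(N ≤ 13) ≈ 0.2690.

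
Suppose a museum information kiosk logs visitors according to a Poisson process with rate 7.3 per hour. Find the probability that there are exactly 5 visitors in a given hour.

0.1167

With mean μ = 7.3 per hour,
P(N = 5) = e^(−μ) μ^5/5! = e^(−7.3) · 7.3^5/120 ≈ 0.1167.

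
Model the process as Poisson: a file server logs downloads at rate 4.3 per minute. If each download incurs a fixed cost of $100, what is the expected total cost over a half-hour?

$12900

E[N] = 4.3 × 30 = 129 (a half-hour = 30 minutes); E[cost] = 129 × $100 = $12900.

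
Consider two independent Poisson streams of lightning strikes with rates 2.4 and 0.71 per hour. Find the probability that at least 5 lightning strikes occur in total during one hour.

Independent Poisson processes superpose: combined rate λ = 2.4 + 0.71 = 3.11 per hour.
So μ = 3.11.
P(N ≥ 5) = 1 − P(N ≤ 4) ≈ 0.2035.

0.2035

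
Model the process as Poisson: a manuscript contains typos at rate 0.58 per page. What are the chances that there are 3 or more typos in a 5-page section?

Over the interval, μ = 0.58 × 5 = 2.9 (a 5-page section = 5 pages).
P(N ≥ 3) = 1 − P(N ≤ 2) = 1 − Σ_{j=0}^{2} e^(−μ) μ^j/j! ≈ 0.5540.

0.5540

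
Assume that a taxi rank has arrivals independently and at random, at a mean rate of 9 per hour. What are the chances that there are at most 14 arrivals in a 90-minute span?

Over the interval, μ = 9 × 1.5 = 13.5 (a 90-minute span = 1.5 hours).
P(N ≤ 14) = Σ_{j=0}^{14} e^(−μ) μ^j/j! ≈ 0.6233.

0.6233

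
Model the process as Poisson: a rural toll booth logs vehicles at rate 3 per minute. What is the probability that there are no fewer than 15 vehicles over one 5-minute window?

0.5343

Over the interval, μ = 3 × 5 = 15 (a 5-minute window = 5 minutes).
P(N ≥ 15) = 1 − P(N ≤ 14) = 1 − Σ_{j=0}^{14} e^(−μ) μ^j/j! ≈ 0.5343.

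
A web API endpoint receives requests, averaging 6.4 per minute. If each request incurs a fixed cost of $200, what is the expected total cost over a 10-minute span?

$12800

E[N] = 6.4 × 10 = 64 (a 10-minute span = 10 minutes); E[cost] = 64 × $200 = $12800.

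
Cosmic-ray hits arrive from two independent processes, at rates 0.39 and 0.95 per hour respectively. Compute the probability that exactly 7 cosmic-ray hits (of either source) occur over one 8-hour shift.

0.0713

Independent Poisson processes superpose: combined rate λ = 0.39 + 0.95 = 1.34 per hour.
Over the interval, μ = 1.34 × 8 = 10.72 (an 8-hour shift = 8 hours).
P(N = 7) = e^(−10.72) · 10.72^7/7! ≈ 0.0713.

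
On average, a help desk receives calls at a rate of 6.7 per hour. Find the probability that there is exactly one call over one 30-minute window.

Over the interval, μ = 6.7 × 0.5 = 3.35 (a 30-minute window = 0.5 hours).
P(N = 1) = e^(−μ) μ^1/1! = e^(−3.35) · 3.35^1/1 ≈ 0.1175.

0.1175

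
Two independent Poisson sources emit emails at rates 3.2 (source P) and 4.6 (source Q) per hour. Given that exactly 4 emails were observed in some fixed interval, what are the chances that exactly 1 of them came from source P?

Given the total, each event is independently from source P with probability p = λ_P/(λ_P+λ_Q) = 3.2/7.8 ≈ 0.4103.
So K ~ Binomial(4, 3.2/7.8): P(K = 1) = C(4,1) · (3.2/7.8)^1 · (4.6/7.8)^3 ≈ 0.3366.

0.3366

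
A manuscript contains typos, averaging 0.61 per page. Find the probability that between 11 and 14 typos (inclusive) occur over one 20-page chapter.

0.4270

Over the interval, μ = 0.61 × 20 = 12.2 (a 20-page chapter = 20 pages).
P(11 ≤ N ≤ 14) = Σ_{j=11}^{14} e^(−12.2) · 12.2^j/j! ≈ 0.4270.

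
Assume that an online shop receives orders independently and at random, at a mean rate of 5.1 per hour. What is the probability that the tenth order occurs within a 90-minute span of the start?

Over the interval, μ = 5.1 × 1.5 = 7.65 (a 90-minute span = 1.5 hours).
The tenth arrival falls in the interval iff at least 10 events occur there: P(S_10 ≤ t) = P(N ≥ 10) = 1 − P(N ≤ 9) ≈ 0.2410.

0.2410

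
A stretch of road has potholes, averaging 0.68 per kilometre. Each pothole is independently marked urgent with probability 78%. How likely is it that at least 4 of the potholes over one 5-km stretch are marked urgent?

0.2754

Thinning: the potholes that are marked urgent themselves form a Poisson process with rate 0.78 × 0.68 = 0.5304 per kilometre.
Over the interval, μ = 0.5304 × 5 = 2.652 (a 5-km stretch = 5 kilometres).
P(N ≥ 4) = 1 − P(N ≤ 3) ≈ 0.2754.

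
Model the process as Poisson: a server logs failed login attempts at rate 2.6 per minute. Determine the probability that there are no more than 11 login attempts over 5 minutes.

0.3532

Over the interval, μ = 2.6 × 5 = 13 (5 minutes).
P(N ≤ 11) = Σ_{j=0}^{11} e^(−μ) μ^j/j! ≈ 0.3532.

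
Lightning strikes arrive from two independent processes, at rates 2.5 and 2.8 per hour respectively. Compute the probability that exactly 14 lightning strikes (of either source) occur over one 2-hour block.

Independent Poisson processes superpose: combined rate λ = 2.5 + 2.8 = 5.3 per hour.
Over the interval, μ = 5.3 × 2 = 10.6 (a 2-hour block = 2 hours).
P(N = 14) = e^(−10.6) · 10.6^14/14! ≈ 0.0646.

0.0646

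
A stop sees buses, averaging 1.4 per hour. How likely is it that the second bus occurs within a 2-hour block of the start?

Over the interval, μ = 1.4 × 2 = 2.8 (a 2-hour block = 2 hours).
The second arrival falls in the interval iff at least 2 events occur there: P(S_2 ≤ t) = P(N ≥ 2) = 1 − P(N ≤ 1) ≈ 0.7689.

0.7689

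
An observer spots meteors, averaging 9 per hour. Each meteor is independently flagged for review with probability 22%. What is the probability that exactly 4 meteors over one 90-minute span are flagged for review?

0.1663

Thinning: the meteors that are flagged for review themselves form a Poisson process with rate 0.22 × 9 = 1.98 per hour.
Over the interval, μ = 1.98 × 1.5 = 2.97 (a 90-minute span = 1.5 hours).
P(N = 4) = e^(−2.97) · 2.97^4/4! ≈ 0.1663.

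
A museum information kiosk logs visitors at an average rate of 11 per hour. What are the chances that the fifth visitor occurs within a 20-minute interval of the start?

Over the interval, μ = 11 × 1/3 ≈ 3.66667 (a 20-minute interval = 1/3 hours).
The fifth arrival falls in the interval iff at least 5 events occur there: P(S_5 ≤ t) = P(N ≥ 5) = 1 − P(N ≤ 4) ≈ 0.3064.

0.3064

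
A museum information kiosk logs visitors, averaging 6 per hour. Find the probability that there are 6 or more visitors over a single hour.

With mean μ = 6 per hour,
P(N ≥ 6) = 1 − P(N ≤ 5) = 1 − Σ_{j=0}^{5} e^(−μ) μ^j/j! ≈ 0.5543.

0.5543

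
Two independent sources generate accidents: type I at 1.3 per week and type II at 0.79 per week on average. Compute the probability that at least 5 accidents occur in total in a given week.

0.0611

Independent Poisson processes superpose: combined rate λ = 1.3 + 0.79 = 2.09 per week.
So μ = 2.09.
P(N ≥ 5) = 1 − P(N ≤ 4) ≈ 0.0611.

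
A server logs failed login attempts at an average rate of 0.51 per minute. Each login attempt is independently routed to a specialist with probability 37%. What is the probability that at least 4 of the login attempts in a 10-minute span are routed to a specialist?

Thinning: the login attempts that are routed to a specialist themselves form a Poisson process with rate 0.37 × 0.51 = 0.1887 per minute.
Over the interval, μ = 0.1887 × 10 = 1.887 (a 10-minute span = 10 minutes).
P(N ≥ 4) = 1 − P(N ≤ 3) ≈ 0.1231.

0.1231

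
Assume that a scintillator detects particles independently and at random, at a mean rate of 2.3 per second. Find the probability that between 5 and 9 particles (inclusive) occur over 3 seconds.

Over the interval, μ = 2.3 × 3 = 6.9 (3 seconds).
P(5 ≤ N ≤ 9) = Σ_{j=5}^{9} e^(−6.9) · 6.9^j/j! ≈ 0.6582.

0.6582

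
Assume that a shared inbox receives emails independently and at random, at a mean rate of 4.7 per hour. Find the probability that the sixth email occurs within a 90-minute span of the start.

Over the interval, μ = 4.7 × 1.5 = 7.05 (a 90-minute span = 1.5 hours).
The sixth arrival falls in the interval iff at least 6 events occur there: P(S_6 ≤ t) = P(N ≥ 6) = 1 − P(N ≤ 5) ≈ 0.7056.

0.7056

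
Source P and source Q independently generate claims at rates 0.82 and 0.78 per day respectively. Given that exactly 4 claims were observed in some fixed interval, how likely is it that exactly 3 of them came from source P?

Given the total, each event is independently from source P with probability p = λ_P/(λ_P+λ_Q) = 0.82/1.6 = 0.5125.
So K ~ Binomial(4, 0.82/1.6): P(K = 3) = C(4,3) · (0.82/1.6)^3 · (0.78/1.6)^1 ≈ 0.2625.

0.2625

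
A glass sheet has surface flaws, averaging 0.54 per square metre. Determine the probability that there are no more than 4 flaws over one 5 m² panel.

Over the interval, μ = 0.54 × 5 = 2.7 (a 5 m² panel = 5 square metres).
P(N ≤ 4) = Σ_{j=0}^{4} e^(−μ) μ^j/j! ≈ 0.8629.

0.8629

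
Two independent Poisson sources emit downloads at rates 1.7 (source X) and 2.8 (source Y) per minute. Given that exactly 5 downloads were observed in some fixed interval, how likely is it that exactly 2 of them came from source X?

0.3438

Given the total, each event is independently from source X with probability p = λ_X/(λ_X+λ_Y) = 1.7/4.5 ≈ 0.3778.
So K ~ Binomial(5, 1.7/4.5): P(K = 2) = C(5,2) · (1.7/4.5)^2 · (2.8/4.5)^3 ≈ 0.3438.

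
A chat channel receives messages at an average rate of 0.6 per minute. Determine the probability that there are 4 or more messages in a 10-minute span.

Over the interval, μ = 0.6 × 10 = 6 (a 10-minute span = 10 minutes).
P(N ≥ 4) = 1 − P(N ≤ 3) = 1 − Σ_{j=0}^{3} e^(−μ) μ^j/j! ≈ 0.8488.

0.8488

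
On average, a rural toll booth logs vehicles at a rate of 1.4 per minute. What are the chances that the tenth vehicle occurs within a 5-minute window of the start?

Over the interval, μ = 1.4 × 5 = 7 (a 5-minute window = 5 minutes).
The tenth arrival falls in the interval iff at least 10 events occur there: P(S_10 ≤ t) = P(N ≥ 10) = 1 − P(N ≤ 9) ≈ 0.1695.

0.1695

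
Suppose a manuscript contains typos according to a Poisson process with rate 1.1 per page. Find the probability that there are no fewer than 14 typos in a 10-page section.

Over the interval, μ = 1.1 × 10 = 11 (a 10-page section = 10 pages).
P(N ≥ 14) = 1 − P(N ≤ 13) = 1 − Σ_{j=0}^{13} e^(−μ) μ^j/j! ≈ 0.2187.

0.2187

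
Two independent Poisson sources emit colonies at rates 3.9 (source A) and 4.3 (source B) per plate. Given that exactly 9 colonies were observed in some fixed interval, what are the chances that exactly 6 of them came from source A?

0.1402

Given the total, each event is independently from source A with probability p = λ_A/(λ_A+λ_B) = 3.9/8.2 ≈ 0.4756.
So K ~ Binomial(9, 3.9/8.2): P(K = 6) = C(9,6) · (3.9/8.2)^6 · (4.3/8.2)^3 ≈ 0.1402.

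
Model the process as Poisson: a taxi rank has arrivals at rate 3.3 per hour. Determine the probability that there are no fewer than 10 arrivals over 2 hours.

Over the interval, μ = 3.3 × 2 = 6.6 (2 hours).
P(N ≥ 10) = 1 − P(N ≤ 9) = 1 − Σ_{j=0}^{9} e^(−μ) μ^j/j! ≈ 0.1314.

0.1314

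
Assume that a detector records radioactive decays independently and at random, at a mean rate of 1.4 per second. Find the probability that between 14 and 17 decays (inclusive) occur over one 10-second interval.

Over the interval, μ = 1.4 × 10 = 14 (a 10-second interval = 10 seconds).
P(14 ≤ N ≤ 17) = Σ_{j=14}^{17} e^(−14) · 14^j/j! ≈ 0.3628.

0.3628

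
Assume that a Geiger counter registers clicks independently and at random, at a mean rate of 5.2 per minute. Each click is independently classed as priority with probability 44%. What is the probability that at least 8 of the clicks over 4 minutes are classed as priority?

Thinning: the clicks that are classed as priority themselves form a Poisson process with rate 0.44 × 5.2 = 2.288 per minute.
Over the interval, μ = 2.288 × 4 = 9.152 (4 minutes).
P(N ≥ 8) = 1 − P(N ≤ 7) ≈ 0.6936.

0.6936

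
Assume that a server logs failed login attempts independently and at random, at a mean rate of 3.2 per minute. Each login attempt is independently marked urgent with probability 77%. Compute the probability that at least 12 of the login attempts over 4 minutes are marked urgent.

0.2870

Thinning: the login attempts that are marked urgent themselves form a Poisson process with rate 0.77 × 3.2 = 2.464 per minute.
Over the interval, μ = 2.464 × 4 = 9.856 (4 minutes).
P(N ≥ 12) = 1 − P(N ≤ 11) ≈ 0.2870.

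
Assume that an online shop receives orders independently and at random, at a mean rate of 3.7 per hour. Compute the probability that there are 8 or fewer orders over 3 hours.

Over the interval, μ = 3.7 × 3 = 11.1 (3 hours).
P(N ≤ 8) = Σ_{j=0}^{8} e^(−μ) μ^j/j! ≈ 0.2232.

0.2232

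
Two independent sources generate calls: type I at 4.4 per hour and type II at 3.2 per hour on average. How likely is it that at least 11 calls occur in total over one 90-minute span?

Independent Poisson processes superpose: combined rate λ = 4.4 + 3.2 = 7.6 per hour.
Over the interval, μ = 7.6 × 1.5 = 11.4 (a 90-minute span = 1.5 hours).
P(N ≥ 11) = 1 − P(N ≤ 10) ≈ 0.5869.

0.5869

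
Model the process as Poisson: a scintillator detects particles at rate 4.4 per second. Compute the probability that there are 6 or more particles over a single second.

With mean μ = 4.4 per second,
P(N ≥ 6) = 1 − P(N ≤ 5) = 1 − Σ_{j=0}^{5} e^(−μ) μ^j/j! ≈ 0.2801.

0.2801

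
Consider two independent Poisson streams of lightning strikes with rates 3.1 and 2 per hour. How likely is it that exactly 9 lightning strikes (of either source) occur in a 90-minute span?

0.1177

Independent Poisson processes superpose: combined rate λ = 3.1 + 2 = 5.1 per hour.
Over the interval, μ = 5.1 × 1.5 = 7.65 (a 90-minute span = 1.5 hours).
P(N = 9) = e^(−7.65) · 7.65^9/9! ≈ 0.1177.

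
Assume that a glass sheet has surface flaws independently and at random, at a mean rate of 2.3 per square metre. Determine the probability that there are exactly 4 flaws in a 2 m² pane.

Over the interval, μ = 2.3 × 2 = 4.6 (a 2 m² pane = 2 square metres).
P(N = 4) = e^(−μ) μ^4/4! = e^(−4.6) · 4.6^4/24 ≈ 0.1875.

0.1875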